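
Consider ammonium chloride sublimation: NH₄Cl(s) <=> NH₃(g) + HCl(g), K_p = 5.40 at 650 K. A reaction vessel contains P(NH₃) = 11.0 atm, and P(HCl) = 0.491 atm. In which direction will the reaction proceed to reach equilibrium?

no net change (already at equilibrium)

(NH₄Cl is a pure solid — omitted from Q_p.)
Q_p = P(NH₃)·P(HCl) = (11.0)·(0.491) = 5.40
Q_p = 5.40 = K_p, so the system is already at equilibrium.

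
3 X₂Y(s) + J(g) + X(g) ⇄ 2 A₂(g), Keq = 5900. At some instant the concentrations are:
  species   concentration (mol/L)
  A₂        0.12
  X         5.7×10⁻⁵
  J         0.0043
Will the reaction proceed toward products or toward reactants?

reverse (toward reactants)

(X₂Y is a pure solid — omitted from Q.)
Q = [A₂]² / ([J]·[X]) = (0.12)² / ((0.0043)·(5.7×10⁻⁵)) = 59000
Q = 59000 > Keq = 5900, so the reverse reaction proceeds.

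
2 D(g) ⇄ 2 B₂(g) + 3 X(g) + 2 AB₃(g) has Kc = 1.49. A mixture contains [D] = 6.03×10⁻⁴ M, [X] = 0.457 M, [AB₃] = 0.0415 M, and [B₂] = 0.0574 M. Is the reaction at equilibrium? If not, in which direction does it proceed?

no net change (already at equilibrium)

Qc = [B₂]²·[X]³·[AB₃]² / [D]² = (0.0574)²·(0.457)³·(0.0415)² / (6.03×10⁻⁴)² = 1.49
Qc = 1.49 = Kc, so the system is already at equilibrium.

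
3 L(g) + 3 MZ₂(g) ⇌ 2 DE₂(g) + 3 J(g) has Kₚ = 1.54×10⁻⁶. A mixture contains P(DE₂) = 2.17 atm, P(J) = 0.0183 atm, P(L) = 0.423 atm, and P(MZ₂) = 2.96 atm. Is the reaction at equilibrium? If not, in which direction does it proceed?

Qₚ = P(DE₂)²·P(J)³ / (P(L)³·P(MZ₂)³) = (2.17)²·(0.0183)³ / ((0.423)³·(2.96)³) = 1.47×10⁻⁵
Qₚ = 1.47×10⁻⁵ > Kₚ = 1.54×10⁻⁶, so the reverse reaction proceeds.

toward reactants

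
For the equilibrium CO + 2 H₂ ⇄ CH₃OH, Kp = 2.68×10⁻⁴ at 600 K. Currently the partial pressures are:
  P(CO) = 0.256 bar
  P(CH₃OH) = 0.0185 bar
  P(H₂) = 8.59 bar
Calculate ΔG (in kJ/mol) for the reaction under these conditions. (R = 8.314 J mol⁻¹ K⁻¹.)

ΔG = 6.46 kJ/mol

Qp = P(CH₃OH) / (P(CO)·P(H₂)²) = (0.0185) / ((0.256)·(8.59)²) = 9.79×10⁻⁴
ΔG = RT ln(Qp/Kp) = (8.314 J mol⁻¹ K⁻¹)(600 K) × ln(9.79×10⁻⁴/2.68×10⁻⁴)
   = (4.988 kJ/mol)(1.296) = 6.46 kJ/mol
ΔG > 0, so the forward reaction is non-spontaneous (proceeds in reverse).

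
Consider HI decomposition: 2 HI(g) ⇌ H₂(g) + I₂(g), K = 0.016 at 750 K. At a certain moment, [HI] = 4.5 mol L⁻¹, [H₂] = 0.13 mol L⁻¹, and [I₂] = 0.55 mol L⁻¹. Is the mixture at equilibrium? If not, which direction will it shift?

no; Q < K, reaction proceeds forward

Q = [H₂]·[I₂] / [HI]² = (0.13)·(0.55) / (4.5)² = 0.0035
Q = 0.0035 < K = 0.016: net forward reaction.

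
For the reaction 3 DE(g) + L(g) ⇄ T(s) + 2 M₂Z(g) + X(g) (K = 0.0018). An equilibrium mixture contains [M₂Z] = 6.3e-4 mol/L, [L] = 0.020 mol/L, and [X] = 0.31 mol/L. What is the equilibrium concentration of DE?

[DE] = 0.15 mol/L

(T is a pure solid — omitted from K.)
At equilibrium, K = [M₂Z]²·[X] / ([DE]³·[L]) = 0.0018.
(6.3e-4)²·(0.31) / (([DE])³·(0.020)) = 0.0018
[DE]³ = 0.00342 ⇒ [DE] = 0.15 mol/L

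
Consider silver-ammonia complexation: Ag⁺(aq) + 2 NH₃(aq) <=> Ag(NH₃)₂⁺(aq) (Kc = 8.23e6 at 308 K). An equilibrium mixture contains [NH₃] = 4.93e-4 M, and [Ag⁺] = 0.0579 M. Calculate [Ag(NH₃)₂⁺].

At equilibrium, Kc = [Ag(NH₃)₂⁺] / ([Ag⁺]·[NH₃]²) = 8.23e6.
([Ag(NH₃)₂⁺]) / ((0.0579)·(4.93e-4)²) = 8.23e6
[Ag(NH₃)₂⁺] = 0.116 M

[Ag(NH₃)₂⁺] = 0.116 M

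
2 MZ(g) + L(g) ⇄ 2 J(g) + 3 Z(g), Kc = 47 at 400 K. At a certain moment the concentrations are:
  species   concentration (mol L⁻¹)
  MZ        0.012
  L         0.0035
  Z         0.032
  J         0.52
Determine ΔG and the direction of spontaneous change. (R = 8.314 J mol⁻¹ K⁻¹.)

ΔG = -3.27 kJ/mol; the forward reaction is spontaneous

Qc = [J]²·[Z]³ / ([MZ]²·[L]) = (0.52)²·(0.032)³ / ((0.012)²·(0.0035)) = 17.6
ΔG = RT ln(Qc/Kc) = (8.314 J mol⁻¹ K⁻¹)(400 K) × ln(17.6/47)
   = (3.326 kJ/mol)(-0.9822) = -3.27 kJ/mol
ΔG < 0, so the forward reaction is spontaneous (proceeds forward).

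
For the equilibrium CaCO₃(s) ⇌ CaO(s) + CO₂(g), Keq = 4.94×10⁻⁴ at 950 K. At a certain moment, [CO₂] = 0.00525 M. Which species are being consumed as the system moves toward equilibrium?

(CaCO₃, CaO are pure solids — omitted from Q.)
Q = [CO₂] = 0.00525
Q = 0.00525 > Keq = 4.94×10⁻⁴: net reverse reaction.

CaO, CO₂ (products)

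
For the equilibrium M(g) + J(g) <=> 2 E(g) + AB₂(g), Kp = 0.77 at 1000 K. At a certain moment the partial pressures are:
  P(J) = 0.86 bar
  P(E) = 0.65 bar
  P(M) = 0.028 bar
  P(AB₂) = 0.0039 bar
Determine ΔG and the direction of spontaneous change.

ΔG = -20.1 kJ/mol; the forward reaction is spontaneous

Qp = P(E)²·P(AB₂) / (P(M)·P(J)) = (0.65)²·(0.0039) / ((0.028)·(0.86)) = 0.0684
ΔG = RT ln(Qp/Kp) = (8.314 J mol⁻¹ K⁻¹)(1000 K) × ln(0.0684/0.77)
   = (8.314 kJ/mol)(-2.421) = -20.1 kJ/mol
ΔG < 0, so the forward reaction is spontaneous (proceeds forward).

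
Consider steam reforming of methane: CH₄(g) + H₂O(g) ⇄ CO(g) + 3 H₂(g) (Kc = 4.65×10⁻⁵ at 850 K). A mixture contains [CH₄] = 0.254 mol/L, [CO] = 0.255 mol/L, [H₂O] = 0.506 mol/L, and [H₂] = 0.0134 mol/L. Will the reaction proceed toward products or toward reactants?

Qc = [CO]·[H₂]³ / ([CH₄]·[H₂O]) = (0.255)·(0.0134)³ / ((0.254)·(0.506)) = 4.77×10⁻⁶
Qc = 4.77×10⁻⁶ < Kc = 4.65×10⁻⁵, so the forward reaction proceeds.

to the right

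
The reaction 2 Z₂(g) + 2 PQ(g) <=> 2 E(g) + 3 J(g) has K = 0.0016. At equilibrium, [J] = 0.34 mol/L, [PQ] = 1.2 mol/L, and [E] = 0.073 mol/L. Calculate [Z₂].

[Z₂] = 0.30 mol/L

At equilibrium, K = [E]²·[J]³ / ([Z₂]²·[PQ]²) = 0.0016.
(0.073)²·(0.34)³ / (([Z₂])²·(1.2)²) = 0.0016
[Z₂]² = 0.0909 ⇒ [Z₂] = 0.30 mol/L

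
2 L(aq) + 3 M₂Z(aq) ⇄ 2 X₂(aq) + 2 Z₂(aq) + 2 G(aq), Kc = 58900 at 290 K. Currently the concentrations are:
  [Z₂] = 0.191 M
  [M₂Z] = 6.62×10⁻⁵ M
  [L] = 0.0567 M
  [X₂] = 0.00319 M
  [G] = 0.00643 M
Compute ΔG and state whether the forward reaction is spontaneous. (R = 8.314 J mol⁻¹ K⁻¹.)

Qc = [X₂]²·[Z₂]²·[G]² / ([L]²·[M₂Z]³) = (0.00319)²·(0.191)²·(0.00643)² / ((0.0567)²·(6.62×10⁻⁵)³) = 16500
ΔG = RT ln(Qc/Kc) = (8.314 J mol⁻¹ K⁻¹)(290 K) × ln(16500/58900)
   = (2.411 kJ/mol)(-1.272) = -3.07 kJ/mol
ΔG < 0, so the forward reaction is spontaneous (proceeds forward).

ΔG = -3.07 kJ/mol; the forward reaction is spontaneous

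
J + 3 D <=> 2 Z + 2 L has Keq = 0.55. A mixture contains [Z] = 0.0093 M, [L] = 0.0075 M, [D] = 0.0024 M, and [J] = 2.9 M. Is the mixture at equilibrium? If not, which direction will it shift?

Q = [Z]²·[L]² / ([J]·[D]³) = (0.0093)²·(0.0075)² / ((2.9)·(0.0024)³) = 0.12
Q = 0.12 < Keq = 0.55: net forward reaction.

no; Q < K, reaction proceeds forward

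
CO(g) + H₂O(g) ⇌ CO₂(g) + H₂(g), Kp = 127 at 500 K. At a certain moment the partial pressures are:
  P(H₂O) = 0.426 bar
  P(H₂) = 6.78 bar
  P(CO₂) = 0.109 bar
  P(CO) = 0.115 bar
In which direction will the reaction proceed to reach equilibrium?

Qp = P(CO₂)·P(H₂) / (P(CO)·P(H₂O)) = (0.109)·(6.78) / ((0.115)·(0.426)) = 15.1
Qp = 15.1 < Kp = 127, so the forward reaction proceeds.

in the forward direction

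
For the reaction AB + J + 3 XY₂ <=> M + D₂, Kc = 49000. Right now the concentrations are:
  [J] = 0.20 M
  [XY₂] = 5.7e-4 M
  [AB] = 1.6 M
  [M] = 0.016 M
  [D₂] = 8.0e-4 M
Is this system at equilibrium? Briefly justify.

no; Q > K, reaction proceeds in reverse

Qc = [M]·[D₂] / ([AB]·[J]·[XY₂]³) = (0.016)·(8.0e-4) / ((1.6)·(0.20)·(5.7e-4)³) = 2.2e5
Qc = 2.2e5 > Kc = 49000: net reverse reaction.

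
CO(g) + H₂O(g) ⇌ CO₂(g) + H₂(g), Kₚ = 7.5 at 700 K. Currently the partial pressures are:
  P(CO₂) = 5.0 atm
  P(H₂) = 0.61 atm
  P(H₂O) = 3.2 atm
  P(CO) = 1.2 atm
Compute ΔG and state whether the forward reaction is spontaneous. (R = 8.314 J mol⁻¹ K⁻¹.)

ΔG = -13.1 kJ/mol; the forward reaction is spontaneous

Qₚ = P(CO₂)·P(H₂) / (P(CO)·P(H₂O)) = (5.0)·(0.61) / ((1.2)·(3.2)) = 0.794
ΔG = RT ln(Qₚ/Kₚ) = (8.314 J mol⁻¹ K⁻¹)(700 K) × ln(0.794/7.5)
   = (5.820 kJ/mol)(-2.246) = -13.1 kJ/mol
ΔG < 0, so the forward reaction is spontaneous (proceeds forward).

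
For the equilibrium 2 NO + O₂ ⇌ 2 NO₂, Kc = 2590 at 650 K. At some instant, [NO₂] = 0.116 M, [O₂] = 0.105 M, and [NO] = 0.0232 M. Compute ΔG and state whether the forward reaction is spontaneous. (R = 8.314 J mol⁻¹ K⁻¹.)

ΔG = -12.9 kJ/mol; the forward reaction is spontaneous

Qc = [NO₂]² / ([NO]²·[O₂]) = (0.116)² / ((0.0232)²·(0.105)) = 238
ΔG = RT ln(Qc/Kc) = (8.314 J mol⁻¹ K⁻¹)(650 K) × ln(238/2590)
   = (5.404 kJ/mol)(-2.387) = -12.9 kJ/mol
ΔG < 0, so the forward reaction is spontaneous (proceeds forward).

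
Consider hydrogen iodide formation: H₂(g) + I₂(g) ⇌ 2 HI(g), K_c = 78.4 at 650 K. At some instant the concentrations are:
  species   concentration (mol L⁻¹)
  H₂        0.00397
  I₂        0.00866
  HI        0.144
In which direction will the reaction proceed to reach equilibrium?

Q_c = [HI]² / ([H₂]·[I₂]) = (0.144)² / ((0.00397)·(0.00866)) = 603
Q_c = 603 > K_c = 78.4, so the reverse reaction proceeds.

in the reverse direction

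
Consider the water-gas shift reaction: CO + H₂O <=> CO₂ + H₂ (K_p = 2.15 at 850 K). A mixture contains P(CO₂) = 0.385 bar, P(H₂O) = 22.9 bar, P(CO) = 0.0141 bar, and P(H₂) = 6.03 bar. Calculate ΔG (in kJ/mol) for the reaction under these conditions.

ΔG = 8.53 kJ/mol

Q_p = P(CO₂)·P(H₂) / (P(CO)·P(H₂O)) = (0.385)·(6.03) / ((0.0141)·(22.9)) = 7.19
ΔG = RT ln(Q_p/K_p) = (8.314 J mol⁻¹ K⁻¹)(850 K) × ln(7.19/2.15)
   = (7.067 kJ/mol)(1.207) = 8.53 kJ/mol
ΔG > 0, so the forward reaction is non-spontaneous (proceeds in reverse).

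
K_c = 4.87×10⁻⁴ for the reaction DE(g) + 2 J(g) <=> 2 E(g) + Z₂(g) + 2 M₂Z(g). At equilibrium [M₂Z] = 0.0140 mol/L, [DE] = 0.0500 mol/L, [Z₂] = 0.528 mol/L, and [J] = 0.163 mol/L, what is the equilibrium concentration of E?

At equilibrium, K_c = [E]²·[Z₂]·[M₂Z]² / ([DE]·[J]²) = 4.87×10⁻⁴.
([E])²·(0.528)·(0.0140)² / ((0.0500)·(0.163)²) = 4.87×10⁻⁴
[E]² = 0.00625 ⇒ [E] = 0.0791 mol/L

[E] = 0.0791 mol/L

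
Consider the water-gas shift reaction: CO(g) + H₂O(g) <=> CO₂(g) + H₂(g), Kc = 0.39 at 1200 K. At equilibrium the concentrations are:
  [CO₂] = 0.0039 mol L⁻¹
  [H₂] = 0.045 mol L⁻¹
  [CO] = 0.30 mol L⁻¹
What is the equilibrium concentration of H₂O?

At equilibrium, Kc = [CO₂]·[H₂] / ([CO]·[H₂O]) = 0.39.
(0.0039)·(0.045) / ((0.30)·([H₂O])) = 0.39
[H₂O] = 0.00150 = 0.0015 mol L⁻¹

[H₂O] = 0.0015 mol L⁻¹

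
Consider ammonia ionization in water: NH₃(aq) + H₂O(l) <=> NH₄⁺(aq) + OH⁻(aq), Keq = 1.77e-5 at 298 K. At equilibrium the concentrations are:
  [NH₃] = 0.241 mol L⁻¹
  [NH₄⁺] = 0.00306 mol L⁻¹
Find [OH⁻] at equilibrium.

[OH⁻] = 0.00139 mol L⁻¹

(H₂O is a pure liquid — omitted from Keq.)
At equilibrium, Keq = [NH₄⁺]·[OH⁻] / [NH₃] = 1.77e-5.
(0.00306)·([OH⁻]) / (0.241) = 1.77e-5
[OH⁻] = 0.00139 mol L⁻¹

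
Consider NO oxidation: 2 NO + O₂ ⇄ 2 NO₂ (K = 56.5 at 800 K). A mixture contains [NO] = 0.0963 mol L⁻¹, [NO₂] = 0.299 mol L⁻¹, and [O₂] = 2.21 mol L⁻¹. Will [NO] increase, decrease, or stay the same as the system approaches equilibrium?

Q = [NO₂]² / ([NO]²·[O₂]) = (0.299)² / ((0.0963)²·(2.21)) = 4.36
Q = 4.36 < K = 56.5: net forward reaction.
NO is a reactant, so it decreases.

decrease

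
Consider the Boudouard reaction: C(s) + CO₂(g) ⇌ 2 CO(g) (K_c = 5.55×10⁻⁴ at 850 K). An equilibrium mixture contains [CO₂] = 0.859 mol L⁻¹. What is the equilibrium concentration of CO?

[CO] = 0.0218 mol L⁻¹

(C is a pure solid — omitted from K_c.)
At equilibrium, K_c = [CO]² / [CO₂] = 5.55×10⁻⁴.
([CO])² / (0.859) = 5.55×10⁻⁴
[CO]² = 4.77×10⁻⁴ ⇒ [CO] = 0.0218 mol L⁻¹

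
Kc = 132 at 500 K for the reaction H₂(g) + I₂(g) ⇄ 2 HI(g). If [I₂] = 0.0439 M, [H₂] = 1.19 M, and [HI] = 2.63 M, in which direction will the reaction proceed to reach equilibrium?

no net change (already at equilibrium)

Qc = [HI]² / ([H₂]·[I₂]) = (2.63)² / ((1.19)·(0.0439)) = 132
Qc = 132 = Kc, so the system is already at equilibrium.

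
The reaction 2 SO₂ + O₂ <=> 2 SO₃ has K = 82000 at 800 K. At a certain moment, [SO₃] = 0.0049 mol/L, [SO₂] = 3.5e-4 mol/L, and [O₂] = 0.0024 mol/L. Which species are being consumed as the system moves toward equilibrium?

Q = [SO₃]² / ([SO₂]²·[O₂]) = (0.0049)² / ((3.5e-4)²·(0.0024)) = 82000
Q = 82000 = K; the system is at equilibrium.

none (at equilibrium)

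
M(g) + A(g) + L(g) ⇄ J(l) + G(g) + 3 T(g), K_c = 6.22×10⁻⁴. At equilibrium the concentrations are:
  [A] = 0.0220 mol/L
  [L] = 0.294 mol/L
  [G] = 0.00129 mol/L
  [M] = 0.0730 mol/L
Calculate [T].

(J is a pure liquid — omitted from K_c.)
At equilibrium, K_c = [G]·[T]³ / ([M]·[A]·[L]) = 6.22×10⁻⁴.
(0.00129)·([T])³ / ((0.0730)·(0.0220)·(0.294)) = 6.22×10⁻⁴
[T]³ = 2.28×10⁻⁴ ⇒ [T] = 0.0611 mol/L

[T] = 0.0611 mol/L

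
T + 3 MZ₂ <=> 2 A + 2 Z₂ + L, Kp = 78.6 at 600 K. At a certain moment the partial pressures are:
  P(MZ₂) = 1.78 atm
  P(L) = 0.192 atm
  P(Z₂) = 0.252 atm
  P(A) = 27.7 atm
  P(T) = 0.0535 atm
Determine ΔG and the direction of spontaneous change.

Qp = P(A)²·P(Z₂)²·P(L) / (P(T)·P(MZ₂)³) = (27.7)²·(0.252)²·(0.192) / ((0.0535)·(1.78)³) = 31.0
ΔG = RT ln(Qp/Kp) = (8.314 J mol⁻¹ K⁻¹)(600 K) × ln(31.0/78.6)
   = (4.988 kJ/mol)(-0.9304) = -4.64 kJ/mol
ΔG < 0, so the forward reaction is spontaneous (proceeds forward).

ΔG = -4.64 kJ/mol; the forward reaction is spontaneous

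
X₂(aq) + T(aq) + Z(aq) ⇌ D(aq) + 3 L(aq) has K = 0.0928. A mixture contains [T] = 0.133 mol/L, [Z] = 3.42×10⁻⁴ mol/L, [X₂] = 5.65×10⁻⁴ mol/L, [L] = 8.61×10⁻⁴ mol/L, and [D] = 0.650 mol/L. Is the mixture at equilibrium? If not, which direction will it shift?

no; Q < K, reaction proceeds forward

Q = [D]·[L]³ / ([X₂]·[T]·[Z]) = (0.650)·(8.61×10⁻⁴)³ / ((5.65×10⁻⁴)·(0.133)·(3.42×10⁻⁴)) = 0.0161
Q = 0.0161 < K = 0.0928: net forward reaction.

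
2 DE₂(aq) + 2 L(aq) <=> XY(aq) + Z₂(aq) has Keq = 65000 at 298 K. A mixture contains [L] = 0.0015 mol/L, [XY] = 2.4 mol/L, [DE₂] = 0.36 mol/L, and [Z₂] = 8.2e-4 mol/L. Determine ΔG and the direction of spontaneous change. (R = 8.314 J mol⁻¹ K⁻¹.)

ΔG = -5.61 kJ/mol; the forward reaction is spontaneous

Q = [XY]·[Z₂] / ([DE₂]²·[L]²) = (2.4)·(8.2e-4) / ((0.36)²·(0.0015)²) = 6750
ΔG = RT ln(Q/Keq) = (8.314 J mol⁻¹ K⁻¹)(298 K) × ln(6750/65000)
   = (2.478 kJ/mol)(-2.265) = -5.61 kJ/mol
ΔG < 0, so the forward reaction is spontaneous (proceeds forward).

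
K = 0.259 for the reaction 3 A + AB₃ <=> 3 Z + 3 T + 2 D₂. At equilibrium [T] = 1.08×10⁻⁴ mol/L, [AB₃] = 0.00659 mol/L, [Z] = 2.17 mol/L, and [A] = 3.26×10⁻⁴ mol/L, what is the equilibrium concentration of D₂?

[D₂] = 0.0678 mol/L

At equilibrium, K = [Z]³·[T]³·[D₂]² / ([A]³·[AB₃]) = 0.259.
(2.17)³·(1.08×10⁻⁴)³·([D₂])² / ((3.26×10⁻⁴)³·(0.00659)) = 0.259
[D₂]² = 0.00459 ⇒ [D₂] = 0.0678 mol/L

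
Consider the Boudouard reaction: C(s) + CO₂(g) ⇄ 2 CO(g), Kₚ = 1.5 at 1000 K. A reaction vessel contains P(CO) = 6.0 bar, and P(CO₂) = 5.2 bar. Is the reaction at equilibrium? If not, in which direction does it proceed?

(C is a pure solid — omitted from Qₚ.)
Qₚ = P(CO)² / P(CO₂) = (6.0)² / (5.2) = 6.9
Qₚ = 6.9 > Kₚ = 1.5, so the reverse reaction proceeds.

toward reactants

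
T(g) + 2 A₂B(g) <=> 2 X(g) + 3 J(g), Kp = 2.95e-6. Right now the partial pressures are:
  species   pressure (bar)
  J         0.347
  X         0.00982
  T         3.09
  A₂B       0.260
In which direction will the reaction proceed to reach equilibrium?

Qp = P(X)²·P(J)³ / (P(T)·P(A₂B)²) = (0.00982)²·(0.347)³ / ((3.09)·(0.260)²) = 1.93e-5
Qp = 1.93e-5 > Kp = 2.95e-6, so the reverse reaction proceeds.

reverse (toward reactants)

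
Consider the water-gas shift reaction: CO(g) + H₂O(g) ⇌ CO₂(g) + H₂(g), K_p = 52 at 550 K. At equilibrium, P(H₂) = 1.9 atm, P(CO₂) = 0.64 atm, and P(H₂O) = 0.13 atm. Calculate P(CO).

At equilibrium, K_p = P(CO₂)·P(H₂) / (P(CO)·P(H₂O)) = 52.
(0.64)·(1.9) / ((P(CO))·(0.13)) = 52
P(CO) = 0.180 = 0.18 atm

P(CO) = 0.18 atm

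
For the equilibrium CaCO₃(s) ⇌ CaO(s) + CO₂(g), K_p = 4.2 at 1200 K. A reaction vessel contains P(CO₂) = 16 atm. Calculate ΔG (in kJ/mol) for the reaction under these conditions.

ΔG = 13.3 kJ/mol

(CaCO₃, CaO are pure solids — omitted from Q_p.)
Q_p = P(CO₂) = 16.0
ΔG = RT ln(Q_p/K_p) = (8.314 J mol⁻¹ K⁻¹)(1200 K) × ln(16.0/4.2)
   = (9.977 kJ/mol)(1.338) = 13.3 kJ/mol
ΔG > 0, so the forward reaction is non-spontaneous (proceeds in reverse).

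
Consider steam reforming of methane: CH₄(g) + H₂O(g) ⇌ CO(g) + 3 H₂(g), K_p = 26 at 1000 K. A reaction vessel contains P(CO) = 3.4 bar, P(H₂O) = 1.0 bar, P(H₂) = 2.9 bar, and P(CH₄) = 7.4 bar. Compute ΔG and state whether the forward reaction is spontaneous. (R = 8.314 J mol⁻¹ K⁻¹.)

ΔG = -7.00 kJ/mol; the forward reaction is spontaneous

Q_p = P(CO)·P(H₂)³ / (P(CH₄)·P(H₂O)) = (3.4)·(2.9)³ / ((7.4)·(1.0)) = 11.2
ΔG = RT ln(Q_p/K_p) = (8.314 J mol⁻¹ K⁻¹)(1000 K) × ln(11.2/26)
   = (8.314 kJ/mol)(-0.8422) = -7.00 kJ/mol
ΔG < 0, so the forward reaction is spontaneous (proceeds forward).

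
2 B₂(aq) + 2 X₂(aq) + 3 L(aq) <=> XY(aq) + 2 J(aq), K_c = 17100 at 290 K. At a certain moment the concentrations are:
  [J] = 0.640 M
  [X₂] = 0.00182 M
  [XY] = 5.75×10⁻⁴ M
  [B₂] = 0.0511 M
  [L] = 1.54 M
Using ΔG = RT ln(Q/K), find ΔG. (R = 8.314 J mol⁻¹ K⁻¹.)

Q_c = [XY]·[J]² / ([B₂]²·[X₂]²·[L]³) = (5.75×10⁻⁴)·(0.640)² / ((0.0511)²·(0.00182)²·(1.54)³) = 7460
ΔG = RT ln(Q_c/K_c) = (8.314 J mol⁻¹ K⁻¹)(290 K) × ln(7460/17100)
   = (2.411 kJ/mol)(-0.8295) = -2.00 kJ/mol
ΔG < 0, so the forward reaction is spontaneous (proceeds forward).

ΔG = -2.00 kJ/mol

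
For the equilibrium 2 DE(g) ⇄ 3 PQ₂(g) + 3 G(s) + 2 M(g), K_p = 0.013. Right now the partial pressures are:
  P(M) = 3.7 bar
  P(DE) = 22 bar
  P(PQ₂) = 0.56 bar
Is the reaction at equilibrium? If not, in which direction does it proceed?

in the forward direction

(G is a pure solid — omitted from Q_p.)
Q_p = P(PQ₂)³·P(M)² / P(DE)² = (0.56)³·(3.7)² / (22)² = 0.0050
Q_p = 0.0050 < K_p = 0.013, so the forward reaction proceeds.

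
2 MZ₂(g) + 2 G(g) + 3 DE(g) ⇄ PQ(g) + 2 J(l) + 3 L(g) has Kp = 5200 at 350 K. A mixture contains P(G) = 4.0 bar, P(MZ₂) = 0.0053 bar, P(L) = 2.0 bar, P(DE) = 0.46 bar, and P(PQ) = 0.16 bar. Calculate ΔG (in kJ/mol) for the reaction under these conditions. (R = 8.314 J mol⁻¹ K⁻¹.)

(J is a pure liquid — omitted from Qp.)
Qp = P(PQ)·P(L)³ / (P(MZ₂)²·P(G)²·P(DE)³) = (0.16)·(2.0)³ / ((0.0053)²·(4.0)²·(0.46)³) = 29300
ΔG = RT ln(Qp/Kp) = (8.314 J mol⁻¹ K⁻¹)(350 K) × ln(29300/5200)
   = (2.910 kJ/mol)(1.729) = 5.03 kJ/mol
ΔG > 0, so the forward reaction is non-spontaneous (proceeds in reverse).

ΔG = 5.03 kJ/mol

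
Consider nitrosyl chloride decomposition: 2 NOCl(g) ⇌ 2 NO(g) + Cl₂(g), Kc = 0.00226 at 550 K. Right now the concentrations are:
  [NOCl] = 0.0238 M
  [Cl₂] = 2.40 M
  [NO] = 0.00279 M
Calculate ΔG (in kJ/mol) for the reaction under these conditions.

ΔG = 12.3 kJ/mol

Qc = [NO]²·[Cl₂] / [NOCl]² = (0.00279)²·(2.40) / (0.0238)² = 0.0330
ΔG = RT ln(Qc/Kc) = (8.314 J mol⁻¹ K⁻¹)(550 K) × ln(0.0330/0.00226)
   = (4.573 kJ/mol)(2.681) = 12.3 kJ/mol
ΔG > 0, so the forward reaction is non-spontaneous (proceeds in reverse).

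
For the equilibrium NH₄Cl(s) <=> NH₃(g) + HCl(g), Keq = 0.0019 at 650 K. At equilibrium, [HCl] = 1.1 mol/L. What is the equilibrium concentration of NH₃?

(NH₄Cl is a pure solid — omitted from Keq.)
At equilibrium, Keq = [NH₃]·[HCl] = 0.0019.
([NH₃])·(1.1) = 0.0019
[NH₃] = 0.00173 = 0.0017 mol/L

[NH₃] = 0.0017 mol/L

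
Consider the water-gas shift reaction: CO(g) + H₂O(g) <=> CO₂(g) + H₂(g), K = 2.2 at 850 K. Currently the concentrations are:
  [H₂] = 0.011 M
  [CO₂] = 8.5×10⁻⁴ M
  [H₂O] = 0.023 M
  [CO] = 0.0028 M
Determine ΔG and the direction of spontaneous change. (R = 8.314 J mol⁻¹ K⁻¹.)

ΔG = -19.2 kJ/mol; the forward reaction is spontaneous

Q = [CO₂]·[H₂] / ([CO]·[H₂O]) = (8.5×10⁻⁴)·(0.011) / ((0.0028)·(0.023)) = 0.145
ΔG = RT ln(Q/K) = (8.314 J mol⁻¹ K⁻¹)(850 K) × ln(0.145/2.2)
   = (7.067 kJ/mol)(-2.719) = -19.2 kJ/mol
ΔG < 0, so the forward reaction is spontaneous (proceeds forward).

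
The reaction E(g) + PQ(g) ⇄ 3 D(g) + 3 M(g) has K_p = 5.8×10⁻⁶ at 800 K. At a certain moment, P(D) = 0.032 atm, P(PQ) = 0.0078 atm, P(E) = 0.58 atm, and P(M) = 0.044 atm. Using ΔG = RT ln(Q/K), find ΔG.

Q_p = P(D)³·P(M)³ / (P(E)·P(PQ)) = (0.032)³·(0.044)³ / ((0.58)·(0.0078)) = 6.17×10⁻⁷
ΔG = RT ln(Q_p/K_p) = (8.314 J mol⁻¹ K⁻¹)(800 K) × ln(6.17×10⁻⁷/5.8×10⁻⁶)
   = (6.651 kJ/mol)(-2.241) = -14.9 kJ/mol
ΔG < 0, so the forward reaction is spontaneous (proceeds forward).

ΔG = -14.9 kJ/mol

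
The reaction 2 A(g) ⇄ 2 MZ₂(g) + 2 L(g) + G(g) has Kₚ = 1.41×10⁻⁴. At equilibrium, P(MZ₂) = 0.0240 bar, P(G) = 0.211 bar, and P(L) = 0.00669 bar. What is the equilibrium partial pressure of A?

P(A) = 0.00621 bar

At equilibrium, Kₚ = P(MZ₂)²·P(L)²·P(G) / P(A)² = 1.41×10⁻⁴.
(0.0240)²·(0.00669)²·(0.211) / (P(A))² = 1.41×10⁻⁴
P(A)² = 3.86×10⁻⁵ ⇒ P(A) = 0.00621 bar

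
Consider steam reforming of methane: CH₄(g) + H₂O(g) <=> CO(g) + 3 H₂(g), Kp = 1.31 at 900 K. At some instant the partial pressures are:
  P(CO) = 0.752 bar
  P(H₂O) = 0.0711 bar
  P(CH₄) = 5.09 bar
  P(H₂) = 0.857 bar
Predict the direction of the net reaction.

no net change (already at equilibrium)

Qp = P(CO)·P(H₂)³ / (P(CH₄)·P(H₂O)) = (0.752)·(0.857)³ / ((5.09)·(0.0711)) = 1.31
Qp = 1.31 = Kp, so the system is already at equilibrium.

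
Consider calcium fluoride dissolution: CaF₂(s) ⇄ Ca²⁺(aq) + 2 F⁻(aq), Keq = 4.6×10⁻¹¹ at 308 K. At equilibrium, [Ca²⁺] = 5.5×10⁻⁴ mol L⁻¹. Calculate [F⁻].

(CaF₂ is a pure solid — omitted from Keq.)
At equilibrium, Keq = [Ca²⁺]·[F⁻]² = 4.6×10⁻¹¹.
(5.5×10⁻⁴)·([F⁻])² = 4.6×10⁻¹¹
[F⁻]² = 8.36×10⁻⁸ ⇒ [F⁻] = 2.9×10⁻⁴ mol L⁻¹

[F⁻] = 2.9×10⁻⁴ mol L⁻¹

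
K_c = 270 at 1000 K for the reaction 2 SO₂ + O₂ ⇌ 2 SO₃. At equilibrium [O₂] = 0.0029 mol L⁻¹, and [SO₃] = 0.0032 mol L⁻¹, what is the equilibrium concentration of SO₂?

At equilibrium, K_c = [SO₃]² / ([SO₂]²·[O₂]) = 270.
(0.0032)² / (([SO₂])²·(0.0029)) = 270
[SO₂]² = 1.31e-5 ⇒ [SO₂] = 0.0036 mol L⁻¹

[SO₂] = 0.0036 mol L⁻¹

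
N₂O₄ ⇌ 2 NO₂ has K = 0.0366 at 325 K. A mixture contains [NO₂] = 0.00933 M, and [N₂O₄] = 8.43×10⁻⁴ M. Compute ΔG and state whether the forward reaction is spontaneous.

Q = [NO₂]² / [N₂O₄] = (0.00933)² / (8.43×10⁻⁴) = 0.103
ΔG = RT ln(Q/K) = (8.314 J mol⁻¹ K⁻¹)(325 K) × ln(0.103/0.0366)
   = (2.702 kJ/mol)(1.035) = 2.80 kJ/mol
ΔG > 0, so the forward reaction is non-spontaneous (proceeds in reverse).

ΔG = 2.80 kJ/mol; the forward reaction is non-spontaneous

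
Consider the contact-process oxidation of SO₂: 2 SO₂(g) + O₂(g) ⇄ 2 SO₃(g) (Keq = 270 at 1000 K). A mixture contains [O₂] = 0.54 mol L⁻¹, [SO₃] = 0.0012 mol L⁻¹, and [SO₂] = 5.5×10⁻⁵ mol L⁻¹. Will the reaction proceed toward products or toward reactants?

Q = [SO₃]² / ([SO₂]²·[O₂]) = (0.0012)² / ((5.5×10⁻⁵)²·(0.54)) = 880
Q = 880 > Keq = 270, so the reverse reaction proceeds.

to the left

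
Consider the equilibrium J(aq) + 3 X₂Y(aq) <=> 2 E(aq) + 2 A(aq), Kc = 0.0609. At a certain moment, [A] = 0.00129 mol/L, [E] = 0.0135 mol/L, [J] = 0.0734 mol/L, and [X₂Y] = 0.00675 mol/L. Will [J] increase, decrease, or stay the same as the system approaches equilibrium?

decrease

Qc = [E]²·[A]² / ([J]·[X₂Y]³) = (0.0135)²·(0.00129)² / ((0.0734)·(0.00675)³) = 0.0134
Qc = 0.0134 < Kc = 0.0609: net forward reaction.
J is a reactant, so it decreases.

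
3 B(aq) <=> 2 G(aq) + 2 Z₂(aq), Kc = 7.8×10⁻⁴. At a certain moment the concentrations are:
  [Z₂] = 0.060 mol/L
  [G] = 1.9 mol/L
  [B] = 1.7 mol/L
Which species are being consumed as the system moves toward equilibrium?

Qc = [G]²·[Z₂]² / [B]³ = (1.9)²·(0.060)² / (1.7)³ = 0.0026
Qc = 0.0026 > Kc = 7.8×10⁻⁴: net reverse reaction.

G, Z₂ (products)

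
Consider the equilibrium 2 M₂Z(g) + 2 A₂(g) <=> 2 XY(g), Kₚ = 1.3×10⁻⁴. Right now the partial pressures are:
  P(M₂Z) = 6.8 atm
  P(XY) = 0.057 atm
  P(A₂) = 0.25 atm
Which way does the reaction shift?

Qₚ = P(XY)² / (P(M₂Z)²·P(A₂)²) = (0.057)² / ((6.8)²·(0.25)²) = 0.0011
Qₚ = 0.0011 > Kₚ = 1.3×10⁻⁴, so the reverse reaction proceeds.

reverse (toward reactants)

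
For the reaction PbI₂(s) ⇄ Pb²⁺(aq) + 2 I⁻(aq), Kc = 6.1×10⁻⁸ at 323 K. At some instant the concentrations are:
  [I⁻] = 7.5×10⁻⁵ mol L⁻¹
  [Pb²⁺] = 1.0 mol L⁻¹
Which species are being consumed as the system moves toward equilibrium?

PbI₂ (reactants)

(PbI₂ is a pure solid — omitted from Qc.)
Qc = [Pb²⁺]·[I⁻]² = (1.0)·(7.5×10⁻⁵)² = 5.6×10⁻⁹
Qc = 5.6×10⁻⁹ < Kc = 6.1×10⁻⁸: net forward reaction.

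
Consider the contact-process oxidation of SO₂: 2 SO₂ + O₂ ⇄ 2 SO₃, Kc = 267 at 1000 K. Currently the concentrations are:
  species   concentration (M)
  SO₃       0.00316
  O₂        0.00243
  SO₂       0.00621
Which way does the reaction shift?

to the right

Qc = [SO₃]² / ([SO₂]²·[O₂]) = (0.00316)² / ((0.00621)²·(0.00243)) = 107
Qc = 107 < Kc = 267, so the forward reaction proceeds.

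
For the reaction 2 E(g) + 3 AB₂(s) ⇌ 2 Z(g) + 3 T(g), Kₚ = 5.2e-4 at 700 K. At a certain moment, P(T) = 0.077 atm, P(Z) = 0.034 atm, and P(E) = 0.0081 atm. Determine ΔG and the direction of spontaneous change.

(AB₂ is a pure solid — omitted from Qₚ.)
Qₚ = P(Z)²·P(T)³ / P(E)² = (0.034)²·(0.077)³ / (0.0081)² = 0.00804
ΔG = RT ln(Qₚ/Kₚ) = (8.314 J mol⁻¹ K⁻¹)(700 K) × ln(0.00804/5.2e-4)
   = (5.820 kJ/mol)(2.738) = 15.9 kJ/mol
ΔG > 0, so the forward reaction is non-spontaneous (proceeds in reverse).

ΔG = 15.9 kJ/mol; the forward reaction is non-spontaneous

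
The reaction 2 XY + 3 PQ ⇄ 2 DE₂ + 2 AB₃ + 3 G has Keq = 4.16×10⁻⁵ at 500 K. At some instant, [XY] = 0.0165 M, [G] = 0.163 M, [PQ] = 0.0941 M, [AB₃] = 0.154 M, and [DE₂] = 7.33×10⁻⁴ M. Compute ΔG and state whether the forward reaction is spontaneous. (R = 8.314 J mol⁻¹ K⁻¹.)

ΔG = 7.34 kJ/mol; the forward reaction is non-spontaneous

Q = [DE₂]²·[AB₃]²·[G]³ / ([XY]²·[PQ]³) = (7.33×10⁻⁴)²·(0.154)²·(0.163)³ / ((0.0165)²·(0.0941)³) = 2.43×10⁻⁴
ΔG = RT ln(Q/Keq) = (8.314 J mol⁻¹ K⁻¹)(500 K) × ln(2.43×10⁻⁴/4.16×10⁻⁵)
   = (4.157 kJ/mol)(1.765) = 7.34 kJ/mol
ΔG > 0, so the forward reaction is non-spontaneous (proceeds in reverse).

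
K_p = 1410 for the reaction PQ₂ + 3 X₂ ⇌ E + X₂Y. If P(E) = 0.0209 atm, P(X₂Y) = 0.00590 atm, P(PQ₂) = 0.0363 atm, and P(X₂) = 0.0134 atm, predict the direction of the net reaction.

Q_p = P(E)·P(X₂Y) / (P(PQ₂)·P(X₂)³) = (0.0209)·(0.00590) / ((0.0363)·(0.0134)³) = 1410
Q_p = 1410 = K_p, so the system is already at equilibrium.

no net change (already at equilibrium)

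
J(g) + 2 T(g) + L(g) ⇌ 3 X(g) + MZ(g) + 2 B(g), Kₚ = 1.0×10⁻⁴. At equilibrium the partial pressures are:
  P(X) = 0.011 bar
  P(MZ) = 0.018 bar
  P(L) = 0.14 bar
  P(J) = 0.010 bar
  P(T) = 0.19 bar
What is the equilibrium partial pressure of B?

At equilibrium, Kₚ = P(X)³·P(MZ)·P(B)² / (P(J)·P(T)²·P(L)) = 1.0×10⁻⁴.
(0.011)³·(0.018)·(P(B))² / ((0.010)·(0.19)²·(0.14)) = 1.0×10⁻⁴
P(B)² = 0.211 ⇒ P(B) = 0.46 bar

P(B) = 0.46 bar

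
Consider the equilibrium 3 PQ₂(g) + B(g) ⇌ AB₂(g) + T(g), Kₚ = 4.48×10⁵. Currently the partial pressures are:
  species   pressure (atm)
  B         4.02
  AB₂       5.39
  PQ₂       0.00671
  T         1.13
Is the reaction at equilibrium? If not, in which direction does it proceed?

in the reverse direction

Qₚ = P(AB₂)·P(T) / (P(PQ₂)³·P(B)) = (5.39)·(1.13) / ((0.00671)³·(4.02)) = 5.02×10⁶
Qₚ = 5.02×10⁶ > Kₚ = 4.48×10⁵, so the reverse reaction proceeds.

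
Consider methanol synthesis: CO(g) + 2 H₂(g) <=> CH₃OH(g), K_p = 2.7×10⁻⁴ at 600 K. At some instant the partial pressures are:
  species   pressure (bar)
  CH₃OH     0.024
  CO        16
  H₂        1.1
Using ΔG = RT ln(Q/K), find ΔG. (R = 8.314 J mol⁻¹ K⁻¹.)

ΔG = 7.60 kJ/mol

Q_p = P(CH₃OH) / (P(CO)·P(H₂)²) = (0.024) / ((16)·(1.1)²) = 0.00124
ΔG = RT ln(Q_p/K_p) = (8.314 J mol⁻¹ K⁻¹)(600 K) × ln(0.00124/2.7×10⁻⁴)
   = (4.988 kJ/mol)(1.524) = 7.60 kJ/mol
ΔG > 0, so the forward reaction is non-spontaneous (proceeds in reverse).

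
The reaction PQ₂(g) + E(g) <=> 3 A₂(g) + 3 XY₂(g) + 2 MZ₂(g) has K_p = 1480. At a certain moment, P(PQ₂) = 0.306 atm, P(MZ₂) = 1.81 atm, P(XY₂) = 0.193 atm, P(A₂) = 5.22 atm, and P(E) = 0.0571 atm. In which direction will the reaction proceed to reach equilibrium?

to the right

Q_p = P(A₂)³·P(XY₂)³·P(MZ₂)² / (P(PQ₂)·P(E)) = (5.22)³·(0.193)³·(1.81)² / ((0.306)·(0.0571)) = 192
Q_p = 192 < K_p = 1480, so the forward reaction proceeds.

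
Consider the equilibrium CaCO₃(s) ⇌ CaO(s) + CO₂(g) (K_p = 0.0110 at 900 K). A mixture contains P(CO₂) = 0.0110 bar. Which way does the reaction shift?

neither direction; the system is at equilibrium

(CaCO₃, CaO are pure solids — omitted from Q_p.)
Q_p = P(CO₂) = 0.0110
Q_p = 0.0110 = K_p, so the system is already at equilibrium.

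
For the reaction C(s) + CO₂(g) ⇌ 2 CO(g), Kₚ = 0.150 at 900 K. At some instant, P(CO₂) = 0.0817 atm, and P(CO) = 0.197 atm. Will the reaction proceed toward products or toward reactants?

(C is a pure solid — omitted from Qₚ.)
Qₚ = P(CO)² / P(CO₂) = (0.197)² / (0.0817) = 0.475
Qₚ = 0.475 > Kₚ = 0.150, so the reverse reaction proceeds.

to the left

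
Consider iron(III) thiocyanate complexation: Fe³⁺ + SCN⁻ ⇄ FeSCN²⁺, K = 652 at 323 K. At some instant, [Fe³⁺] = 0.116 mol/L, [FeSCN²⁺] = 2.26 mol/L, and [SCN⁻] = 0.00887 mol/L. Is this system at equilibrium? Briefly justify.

no; Q > K, reaction proceeds in reverse

Q = [FeSCN²⁺] / ([Fe³⁺]·[SCN⁻]) = (2.26) / ((0.116)·(0.00887)) = 2200
Q = 2200 > K = 652: net reverse reaction.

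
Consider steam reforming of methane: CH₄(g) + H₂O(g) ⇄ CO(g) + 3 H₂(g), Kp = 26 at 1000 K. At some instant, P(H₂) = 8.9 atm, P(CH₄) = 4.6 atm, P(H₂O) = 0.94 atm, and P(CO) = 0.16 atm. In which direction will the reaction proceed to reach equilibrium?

neither direction; the system is at equilibrium

Qp = P(CO)·P(H₂)³ / (P(CH₄)·P(H₂O)) = (0.16)·(8.9)³ / ((4.6)·(0.94)) = 26
Qp = 26 = Kp, so the system is already at equilibrium.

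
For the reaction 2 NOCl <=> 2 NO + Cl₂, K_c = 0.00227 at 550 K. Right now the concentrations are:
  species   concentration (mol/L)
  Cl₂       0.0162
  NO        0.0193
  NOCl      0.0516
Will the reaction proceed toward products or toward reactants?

no net change (already at equilibrium)

Q_c = [NO]²·[Cl₂] / [NOCl]² = (0.0193)²·(0.0162) / (0.0516)² = 0.00227
Q_c = 0.00227 = K_c, so the system is already at equilibrium.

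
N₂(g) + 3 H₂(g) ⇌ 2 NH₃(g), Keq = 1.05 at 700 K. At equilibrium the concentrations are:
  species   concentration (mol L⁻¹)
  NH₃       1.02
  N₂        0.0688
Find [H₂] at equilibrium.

[H₂] = 2.43 mol L⁻¹

At equilibrium, Keq = [NH₃]² / ([N₂]·[H₂]³) = 1.05.
(1.02)² / ((0.0688)·([H₂])³) = 1.05
[H₂]³ = 14.4 ⇒ [H₂] = 2.43 mol L⁻¹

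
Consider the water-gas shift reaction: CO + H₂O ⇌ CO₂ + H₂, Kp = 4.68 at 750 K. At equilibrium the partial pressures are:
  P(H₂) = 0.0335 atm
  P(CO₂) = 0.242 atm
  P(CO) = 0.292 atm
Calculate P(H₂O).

At equilibrium, Kp = P(CO₂)·P(H₂) / (P(CO)·P(H₂O)) = 4.68.
(0.242)·(0.0335) / ((0.292)·(P(H₂O))) = 4.68
P(H₂O) = 0.00593 atm

P(H₂O) = 0.00593 atm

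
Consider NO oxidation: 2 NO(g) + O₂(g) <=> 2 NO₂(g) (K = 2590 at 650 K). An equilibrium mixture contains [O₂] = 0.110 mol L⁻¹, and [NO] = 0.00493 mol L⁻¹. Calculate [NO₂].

At equilibrium, K = [NO₂]² / ([NO]²·[O₂]) = 2590.
([NO₂])² / ((0.00493)²·(0.110)) = 2590
[NO₂]² = 0.00692 ⇒ [NO₂] = 0.0832 mol L⁻¹

[NO₂] = 0.0832 mol L⁻¹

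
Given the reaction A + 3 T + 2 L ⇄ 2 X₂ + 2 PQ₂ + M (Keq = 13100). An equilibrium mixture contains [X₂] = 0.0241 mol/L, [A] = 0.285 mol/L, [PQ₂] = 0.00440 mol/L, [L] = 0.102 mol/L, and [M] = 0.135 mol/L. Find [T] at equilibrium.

At equilibrium, Keq = [X₂]²·[PQ₂]²·[M] / ([A]·[T]³·[L]²) = 13100.
(0.0241)²·(0.00440)²·(0.135) / ((0.285)·([T])³·(0.102)²) = 13100
[T]³ = 3.91×10⁻¹¹ ⇒ [T] = 3.39×10⁻⁴ mol/L

[T] = 3.39×10⁻⁴ mol/L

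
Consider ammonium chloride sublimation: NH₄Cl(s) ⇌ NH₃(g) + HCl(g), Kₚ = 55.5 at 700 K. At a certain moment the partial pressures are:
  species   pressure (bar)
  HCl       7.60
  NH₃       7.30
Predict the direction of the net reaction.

(NH₄Cl is a pure solid — omitted from Qₚ.)
Qₚ = P(NH₃)·P(HCl) = (7.30)·(7.60) = 55.5
Qₚ = 55.5 = Kₚ, so the system is already at equilibrium.

no net change (already at equilibrium)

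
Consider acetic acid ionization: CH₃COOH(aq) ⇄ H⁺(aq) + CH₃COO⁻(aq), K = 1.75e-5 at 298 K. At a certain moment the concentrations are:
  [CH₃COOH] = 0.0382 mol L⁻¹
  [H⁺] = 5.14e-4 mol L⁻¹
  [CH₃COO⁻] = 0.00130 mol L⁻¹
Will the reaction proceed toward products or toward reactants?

no net change (already at equilibrium)

Q = [H⁺]·[CH₃COO⁻] / [CH₃COOH] = (5.14e-4)·(0.00130) / (0.0382) = 1.75e-5
Q = 1.75e-5 = K, so the system is already at equilibrium.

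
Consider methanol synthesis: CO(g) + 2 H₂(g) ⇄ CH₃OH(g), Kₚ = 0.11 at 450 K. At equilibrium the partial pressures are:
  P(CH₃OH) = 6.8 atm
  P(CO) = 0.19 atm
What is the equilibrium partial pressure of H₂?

P(H₂) = 18 atm

At equilibrium, Kₚ = P(CH₃OH) / (P(CO)·P(H₂)²) = 0.11.
(6.8) / ((0.19)·(P(H₂))²) = 0.11
P(H₂)² = 325 ⇒ P(H₂) = 18 atm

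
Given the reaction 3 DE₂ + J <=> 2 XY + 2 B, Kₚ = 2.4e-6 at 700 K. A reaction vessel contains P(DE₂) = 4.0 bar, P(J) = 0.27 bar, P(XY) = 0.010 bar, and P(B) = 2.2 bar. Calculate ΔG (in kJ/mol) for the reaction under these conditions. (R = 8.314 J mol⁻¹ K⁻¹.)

Qₚ = P(XY)²·P(B)² / (P(DE₂)³·P(J)) = (0.010)²·(2.2)² / ((4.0)³·(0.27)) = 2.80e-5
ΔG = RT ln(Qₚ/Kₚ) = (8.314 J mol⁻¹ K⁻¹)(700 K) × ln(2.80e-5/2.4e-6)
   = (5.820 kJ/mol)(2.457) = 14.3 kJ/mol
ΔG > 0, so the forward reaction is non-spontaneous (proceeds in reverse).

ΔG = 14.3 kJ/mol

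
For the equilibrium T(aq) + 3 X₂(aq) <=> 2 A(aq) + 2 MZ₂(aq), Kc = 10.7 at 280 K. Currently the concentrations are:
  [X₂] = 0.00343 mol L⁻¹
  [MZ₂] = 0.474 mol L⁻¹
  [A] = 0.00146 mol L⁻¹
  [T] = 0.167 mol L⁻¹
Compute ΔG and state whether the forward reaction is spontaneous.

ΔG = 4.41 kJ/mol; the forward reaction is non-spontaneous

Qc = [A]²·[MZ₂]² / ([T]·[X₂]³) = (0.00146)²·(0.474)² / ((0.167)·(0.00343)³) = 71.1
ΔG = RT ln(Qc/Kc) = (8.314 J mol⁻¹ K⁻¹)(280 K) × ln(71.1/10.7)
   = (2.328 kJ/mol)(1.894) = 4.41 kJ/mol
ΔG > 0, so the forward reaction is non-spontaneous (proceeds in reverse).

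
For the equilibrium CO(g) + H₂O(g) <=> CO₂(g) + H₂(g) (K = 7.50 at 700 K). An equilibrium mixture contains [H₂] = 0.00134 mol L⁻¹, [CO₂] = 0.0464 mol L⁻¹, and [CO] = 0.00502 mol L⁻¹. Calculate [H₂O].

At equilibrium, K = [CO₂]·[H₂] / ([CO]·[H₂O]) = 7.50.
(0.0464)·(0.00134) / ((0.00502)·([H₂O])) = 7.50
[H₂O] = 0.00165 mol L⁻¹

[H₂O] = 0.00165 mol L⁻¹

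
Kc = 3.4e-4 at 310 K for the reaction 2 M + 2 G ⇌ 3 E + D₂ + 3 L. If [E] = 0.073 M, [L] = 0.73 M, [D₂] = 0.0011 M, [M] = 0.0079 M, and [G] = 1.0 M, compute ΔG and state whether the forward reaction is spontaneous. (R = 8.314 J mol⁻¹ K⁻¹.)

Qc = [E]³·[D₂]·[L]³ / ([M]²·[G]²) = (0.073)³·(0.0011)·(0.73)³ / ((0.0079)²·(1.0)²) = 0.00267
ΔG = RT ln(Qc/Kc) = (8.314 J mol⁻¹ K⁻¹)(310 K) × ln(0.00267/3.4e-4)
   = (2.577 kJ/mol)(2.061) = 5.31 kJ/mol
ΔG > 0, so the forward reaction is non-spontaneous (proceeds in reverse).

ΔG = 5.31 kJ/mol; the forward reaction is non-spontaneous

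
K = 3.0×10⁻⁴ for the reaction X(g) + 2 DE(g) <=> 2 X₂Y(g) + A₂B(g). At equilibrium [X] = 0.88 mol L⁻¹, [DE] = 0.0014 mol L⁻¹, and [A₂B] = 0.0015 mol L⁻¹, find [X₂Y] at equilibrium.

At equilibrium, K = [X₂Y]²·[A₂B] / ([X]·[DE]²) = 3.0×10⁻⁴.
([X₂Y])²·(0.0015) / ((0.88)·(0.0014)²) = 3.0×10⁻⁴
[X₂Y]² = 3.45×10⁻⁷ ⇒ [X₂Y] = 5.9×10⁻⁴ mol L⁻¹

[X₂Y] = 5.9×10⁻⁴ mol L⁻¹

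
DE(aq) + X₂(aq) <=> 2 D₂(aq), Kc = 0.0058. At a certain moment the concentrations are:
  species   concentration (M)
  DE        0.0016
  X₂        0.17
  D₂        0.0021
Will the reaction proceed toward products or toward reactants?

in the reverse direction

Qc = [D₂]² / ([DE]·[X₂]) = (0.0021)² / ((0.0016)·(0.17)) = 0.016
Qc = 0.016 > Kc = 0.0058, so the reverse reaction proceeds.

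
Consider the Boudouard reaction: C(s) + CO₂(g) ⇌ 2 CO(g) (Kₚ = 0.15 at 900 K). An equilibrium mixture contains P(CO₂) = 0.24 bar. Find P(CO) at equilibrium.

(C is a pure solid — omitted from Kₚ.)
At equilibrium, Kₚ = P(CO)² / P(CO₂) = 0.15.
(P(CO))² / (0.24) = 0.15
P(CO)² = 0.0360 ⇒ P(CO) = 0.19 bar

P(CO) = 0.19 bar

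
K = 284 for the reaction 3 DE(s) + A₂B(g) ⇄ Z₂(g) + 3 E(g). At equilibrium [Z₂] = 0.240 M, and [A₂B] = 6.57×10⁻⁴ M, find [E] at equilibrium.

(DE is a pure solid — omitted from K.)
At equilibrium, K = [Z₂]·[E]³ / [A₂B] = 284.
(0.240)·([E])³ / (6.57×10⁻⁴) = 284
[E]³ = 0.777 ⇒ [E] = 0.920 M

[E] = 0.920 M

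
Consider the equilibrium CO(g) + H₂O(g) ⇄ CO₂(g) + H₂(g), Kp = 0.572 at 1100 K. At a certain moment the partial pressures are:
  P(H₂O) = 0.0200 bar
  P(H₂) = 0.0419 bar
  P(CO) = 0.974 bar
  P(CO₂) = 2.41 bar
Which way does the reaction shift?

Qp = P(CO₂)·P(H₂) / (P(CO)·P(H₂O)) = (2.41)·(0.0419) / ((0.974)·(0.0200)) = 5.18
Qp = 5.18 > Kp = 0.572, so the reverse reaction proceeds.

reverse (toward reactants)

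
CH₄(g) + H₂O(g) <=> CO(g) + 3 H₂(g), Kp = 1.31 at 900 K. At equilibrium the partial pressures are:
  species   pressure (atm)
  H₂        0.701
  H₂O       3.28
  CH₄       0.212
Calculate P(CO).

P(CO) = 2.64 atm

At equilibrium, Kp = P(CO)·P(H₂)³ / (P(CH₄)·P(H₂O)) = 1.31.
(P(CO))·(0.701)³ / ((0.212)·(3.28)) = 1.31
P(CO) = 2.64 atm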